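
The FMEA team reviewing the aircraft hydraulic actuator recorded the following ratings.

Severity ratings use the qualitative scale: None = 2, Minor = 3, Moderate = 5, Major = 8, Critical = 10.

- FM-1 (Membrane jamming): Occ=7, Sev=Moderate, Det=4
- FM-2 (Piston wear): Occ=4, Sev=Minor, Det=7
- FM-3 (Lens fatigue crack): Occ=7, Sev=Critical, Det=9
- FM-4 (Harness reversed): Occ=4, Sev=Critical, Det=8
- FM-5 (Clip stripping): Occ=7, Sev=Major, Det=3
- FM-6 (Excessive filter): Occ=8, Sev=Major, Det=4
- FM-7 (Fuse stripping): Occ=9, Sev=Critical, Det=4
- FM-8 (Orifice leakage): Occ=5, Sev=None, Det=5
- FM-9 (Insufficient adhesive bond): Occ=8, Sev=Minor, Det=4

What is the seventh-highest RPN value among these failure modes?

RPN = Severity × Occurrence × Detection:
  FM-1: 5 × 7 × 4 = 140
  FM-2: 3 × 4 × 7 = 84
  FM-3: 10 × 7 × 9 = 630
  FM-4: 10 × 4 × 8 = 320
  FM-5: 8 × 7 × 3 = 168
  FM-6: 8 × 8 × 4 = 256
  FM-7: 10 × 9 × 4 = 360
  FM-8: 2 × 5 × 5 = 50
  FM-9: 3 × 8 × 4 = 96
Sorted descending: 630, 360, 320, 256, 168, 140, 96, 84, 50.
The seventh-highest RPN is 96 (FM-9).

96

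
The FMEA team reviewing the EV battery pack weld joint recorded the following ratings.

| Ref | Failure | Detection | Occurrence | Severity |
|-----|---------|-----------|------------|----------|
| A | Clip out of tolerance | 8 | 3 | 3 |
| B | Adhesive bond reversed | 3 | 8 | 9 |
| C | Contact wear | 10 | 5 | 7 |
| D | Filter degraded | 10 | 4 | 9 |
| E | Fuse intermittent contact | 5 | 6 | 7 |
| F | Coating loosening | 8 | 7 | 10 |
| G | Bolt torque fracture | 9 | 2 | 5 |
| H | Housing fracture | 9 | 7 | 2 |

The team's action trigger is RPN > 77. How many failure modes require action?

RPN = Severity × Occurrence × Detection:
  A: 3 × 3 × 8 = 72
  B: 9 × 8 × 3 = 216
  C: 7 × 5 × 10 = 350
  D: 9 × 4 × 10 = 360
  E: 7 × 6 × 5 = 210
  F: 10 × 7 × 8 = 560
  G: 5 × 2 × 9 = 90
  H: 2 × 7 × 9 = 126
Modes with RPN > 77: B (216), C (350), D (360), E (210), F (560), G (90), H (126) → 7.

7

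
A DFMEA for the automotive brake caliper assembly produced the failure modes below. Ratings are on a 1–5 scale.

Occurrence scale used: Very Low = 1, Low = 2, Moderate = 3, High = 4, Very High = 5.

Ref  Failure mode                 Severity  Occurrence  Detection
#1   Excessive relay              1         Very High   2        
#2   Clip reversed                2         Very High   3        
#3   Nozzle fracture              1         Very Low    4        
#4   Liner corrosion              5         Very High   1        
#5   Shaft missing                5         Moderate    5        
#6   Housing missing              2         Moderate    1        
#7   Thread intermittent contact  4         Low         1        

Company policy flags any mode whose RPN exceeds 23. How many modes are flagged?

3

RPN = Severity × Occurrence × Detection:
  #1: 1 × 5 × 2 = 10
  #2: 2 × 5 × 3 = 30
  #3: 1 × 1 × 4 = 4
  #4: 5 × 5 × 1 = 25
  #5: 5 × 3 × 5 = 75
  #6: 2 × 3 × 1 = 6
  #7: 4 × 2 × 1 = 8
Modes with RPN > 23: #2 (30), #4 (25), #5 (75) → 3.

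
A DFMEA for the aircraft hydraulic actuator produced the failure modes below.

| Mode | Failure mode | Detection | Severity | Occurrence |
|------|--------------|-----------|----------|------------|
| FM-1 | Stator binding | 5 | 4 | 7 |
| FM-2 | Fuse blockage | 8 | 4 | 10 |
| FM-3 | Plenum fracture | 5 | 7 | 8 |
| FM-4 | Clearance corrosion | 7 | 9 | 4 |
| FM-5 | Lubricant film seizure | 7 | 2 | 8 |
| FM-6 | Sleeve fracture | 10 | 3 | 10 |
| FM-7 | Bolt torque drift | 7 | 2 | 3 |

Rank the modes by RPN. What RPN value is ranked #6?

112

RPN = Severity × Occurrence × Detection:
  FM-1: 4 × 7 × 5 = 140
  FM-2: 4 × 10 × 8 = 320
  FM-3: 7 × 8 × 5 = 280
  FM-4: 9 × 4 × 7 = 252
  FM-5: 2 × 8 × 7 = 112
  FM-6: 3 × 10 × 10 = 300
  FM-7: 2 × 3 × 7 = 42
Sorted descending: 320, 300, 280, 252, 140, 112, 42.
The sixth-highest RPN is 112 (FM-5).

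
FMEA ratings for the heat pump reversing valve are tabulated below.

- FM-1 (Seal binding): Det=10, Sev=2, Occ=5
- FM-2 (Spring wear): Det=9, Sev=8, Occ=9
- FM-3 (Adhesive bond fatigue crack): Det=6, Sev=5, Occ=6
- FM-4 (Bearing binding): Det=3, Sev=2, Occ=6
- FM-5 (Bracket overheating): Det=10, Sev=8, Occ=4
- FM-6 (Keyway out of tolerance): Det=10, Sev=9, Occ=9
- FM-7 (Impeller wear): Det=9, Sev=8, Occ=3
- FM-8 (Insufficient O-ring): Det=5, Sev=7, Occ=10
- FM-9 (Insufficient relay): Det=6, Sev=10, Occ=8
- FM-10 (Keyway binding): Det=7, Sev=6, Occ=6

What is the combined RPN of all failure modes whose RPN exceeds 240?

RPN = Severity × Occurrence × Detection:
  FM-1: 2 × 5 × 10 = 100
  FM-2: 8 × 9 × 9 = 648
  FM-3: 5 × 6 × 6 = 180
  FM-4: 2 × 6 × 3 = 36
  FM-5: 8 × 4 × 10 = 320
  FM-6: 9 × 9 × 10 = 810
  FM-7: 8 × 3 × 9 = 216
  FM-8: 7 × 10 × 5 = 350
  FM-9: 10 × 8 × 6 = 480
  FM-10: 6 × 6 × 7 = 252
RPN > 240: FM-2 (648), FM-5 (320), FM-6 (810), FM-8 (350), FM-9 (480), FM-10 (252).
Sum: 648 + 320 + 810 + 350 + 480 + 252 = 2860.

2860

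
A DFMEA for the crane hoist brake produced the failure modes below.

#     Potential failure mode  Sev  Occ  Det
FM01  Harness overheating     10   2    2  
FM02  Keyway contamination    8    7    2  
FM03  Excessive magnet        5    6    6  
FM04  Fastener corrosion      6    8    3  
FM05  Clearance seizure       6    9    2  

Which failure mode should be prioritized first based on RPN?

RPN = Severity × Occurrence × Detection:
  FM01: 10 × 2 × 2 = 40
  FM02: 8 × 7 × 2 = 112
  FM03: 5 × 6 × 6 = 180
  FM04: 6 × 8 × 3 = 144
  FM05: 6 × 9 × 2 = 108
Highest RPN is 180 → FM03.

FM03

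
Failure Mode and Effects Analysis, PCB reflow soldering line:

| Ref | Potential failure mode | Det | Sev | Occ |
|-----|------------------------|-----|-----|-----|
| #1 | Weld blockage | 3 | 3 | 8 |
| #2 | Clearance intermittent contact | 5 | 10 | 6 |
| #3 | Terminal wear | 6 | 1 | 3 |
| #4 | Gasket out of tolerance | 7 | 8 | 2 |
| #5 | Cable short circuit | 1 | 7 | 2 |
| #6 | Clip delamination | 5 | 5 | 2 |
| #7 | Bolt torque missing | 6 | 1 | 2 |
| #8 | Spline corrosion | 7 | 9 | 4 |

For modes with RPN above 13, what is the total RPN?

818

RPN = Severity × Occurrence × Detection:
  #1: 3 × 8 × 3 = 72
  #2: 10 × 6 × 5 = 300
  #3: 1 × 3 × 6 = 18
  #4: 8 × 2 × 7 = 112
  #5: 7 × 2 × 1 = 14
  #6: 5 × 2 × 5 = 50
  #7: 1 × 2 × 6 = 12
  #8: 9 × 4 × 7 = 252
RPN > 13: #1 (72), #2 (300), #3 (18), #4 (112), #5 (14), #6 (50), #8 (252).
Sum: 72 + 300 + 18 + 112 + 14 + 50 + 252 = 818.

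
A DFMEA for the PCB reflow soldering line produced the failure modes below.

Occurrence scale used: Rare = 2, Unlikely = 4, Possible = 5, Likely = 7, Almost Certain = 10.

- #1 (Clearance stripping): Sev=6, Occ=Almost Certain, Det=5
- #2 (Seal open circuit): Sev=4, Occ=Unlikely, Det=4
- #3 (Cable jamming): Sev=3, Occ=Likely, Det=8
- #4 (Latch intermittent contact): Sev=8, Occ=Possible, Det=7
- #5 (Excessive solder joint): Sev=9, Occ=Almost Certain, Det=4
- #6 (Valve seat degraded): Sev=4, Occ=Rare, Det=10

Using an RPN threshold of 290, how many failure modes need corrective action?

2

RPN = Severity × Occurrence × Detection:
  #1: 6 × 10 × 5 = 300
  #2: 4 × 4 × 4 = 64
  #3: 3 × 7 × 8 = 168
  #4: 8 × 5 × 7 = 280
  #5: 9 × 10 × 4 = 360
  #6: 4 × 2 × 10 = 80
Modes with RPN ≥ 290: #1 (300), #5 (360) → 2.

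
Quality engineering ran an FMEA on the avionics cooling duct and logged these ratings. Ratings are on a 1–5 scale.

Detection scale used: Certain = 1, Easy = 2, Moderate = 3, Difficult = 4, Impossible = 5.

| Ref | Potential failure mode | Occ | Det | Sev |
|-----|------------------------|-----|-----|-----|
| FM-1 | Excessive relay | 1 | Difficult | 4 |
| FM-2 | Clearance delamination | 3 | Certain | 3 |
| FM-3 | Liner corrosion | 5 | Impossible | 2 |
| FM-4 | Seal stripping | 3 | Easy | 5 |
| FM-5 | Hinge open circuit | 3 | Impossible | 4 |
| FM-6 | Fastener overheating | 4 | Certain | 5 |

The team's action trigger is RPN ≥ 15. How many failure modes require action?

5

RPN = Severity × Occurrence × Detection:
  FM-1: 4 × 1 × 4 = 16
  FM-2: 3 × 3 × 1 = 9
  FM-3: 2 × 5 × 5 = 50
  FM-4: 5 × 3 × 2 = 30
  FM-5: 4 × 3 × 5 = 60
  FM-6: 5 × 4 × 1 = 20
Modes with RPN ≥ 15: FM-1 (16), FM-3 (50), FM-4 (30), FM-5 (60), FM-6 (20) → 5.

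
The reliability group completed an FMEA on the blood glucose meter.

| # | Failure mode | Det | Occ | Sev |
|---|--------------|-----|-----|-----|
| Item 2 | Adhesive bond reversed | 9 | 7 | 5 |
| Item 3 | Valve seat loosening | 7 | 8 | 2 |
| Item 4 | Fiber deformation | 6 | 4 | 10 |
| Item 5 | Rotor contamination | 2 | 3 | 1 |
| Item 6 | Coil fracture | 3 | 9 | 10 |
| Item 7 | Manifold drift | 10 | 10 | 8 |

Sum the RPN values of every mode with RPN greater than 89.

1737

RPN = Severity × Occurrence × Detection:
  Item 2: 5 × 7 × 9 = 315
  Item 3: 2 × 8 × 7 = 112
  Item 4: 10 × 4 × 6 = 240
  Item 5: 1 × 3 × 2 = 6
  Item 6: 10 × 9 × 3 = 270
  Item 7: 8 × 10 × 10 = 800
RPN > 89: Item 2 (315), Item 3 (112), Item 4 (240), Item 6 (270), Item 7 (800).
Sum: 315 + 112 + 240 + 270 + 800 = 1737.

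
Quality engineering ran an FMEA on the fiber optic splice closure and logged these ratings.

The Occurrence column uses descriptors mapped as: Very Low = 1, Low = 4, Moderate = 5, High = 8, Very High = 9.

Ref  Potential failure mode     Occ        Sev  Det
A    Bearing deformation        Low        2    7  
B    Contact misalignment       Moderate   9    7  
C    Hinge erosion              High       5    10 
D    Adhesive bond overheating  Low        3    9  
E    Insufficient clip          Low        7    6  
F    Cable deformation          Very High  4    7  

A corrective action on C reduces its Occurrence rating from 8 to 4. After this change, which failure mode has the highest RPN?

B

RPN = Severity × Occurrence × Detection:
  A: 2 × 4 × 7 = 56
  B: 9 × 5 × 7 = 315
  C: 5 × 8 × 10 = 400
  D: 3 × 4 × 9 = 108
  E: 7 × 4 × 6 = 168
  F: 4 × 9 × 7 = 252
After action: C → 5 × 4 × 10 = 200.
Revised RPNs: B=315, F=252, C=200, E=168, D=108, A=56.
Highest is now B (315).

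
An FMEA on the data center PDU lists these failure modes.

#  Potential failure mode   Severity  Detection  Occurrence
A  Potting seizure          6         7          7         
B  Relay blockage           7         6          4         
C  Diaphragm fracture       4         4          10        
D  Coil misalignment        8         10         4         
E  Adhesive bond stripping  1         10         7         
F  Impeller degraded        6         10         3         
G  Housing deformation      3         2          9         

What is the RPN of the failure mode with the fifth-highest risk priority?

RPN = Severity × Occurrence × Detection:
  A: 6 × 7 × 7 = 294
  B: 7 × 4 × 6 = 168
  C: 4 × 10 × 4 = 160
  D: 8 × 4 × 10 = 320
  E: 1 × 7 × 10 = 70
  F: 6 × 3 × 10 = 180
  G: 3 × 9 × 2 = 54
Sorted descending: 320, 294, 180, 168, 160, 70, 54.
The fifth-highest RPN is 160 (C).

160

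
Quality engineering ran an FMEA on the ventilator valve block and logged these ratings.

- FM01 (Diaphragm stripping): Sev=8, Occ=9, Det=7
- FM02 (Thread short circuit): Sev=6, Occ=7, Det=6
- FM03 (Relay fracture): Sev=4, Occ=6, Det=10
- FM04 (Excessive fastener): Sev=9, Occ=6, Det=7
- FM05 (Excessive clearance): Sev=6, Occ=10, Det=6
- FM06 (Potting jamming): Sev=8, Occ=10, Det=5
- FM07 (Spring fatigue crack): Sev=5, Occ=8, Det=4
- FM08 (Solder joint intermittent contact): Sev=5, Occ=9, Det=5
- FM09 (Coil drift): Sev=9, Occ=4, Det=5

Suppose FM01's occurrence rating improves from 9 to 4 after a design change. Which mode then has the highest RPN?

FM06

RPN = Severity × Occurrence × Detection:
  FM01: 8 × 9 × 7 = 504
  FM02: 6 × 7 × 6 = 252
  FM03: 4 × 6 × 10 = 240
  FM04: 9 × 6 × 7 = 378
  FM05: 6 × 10 × 6 = 360
  FM06: 8 × 10 × 5 = 400
  FM07: 5 × 8 × 4 = 160
  FM08: 5 × 9 × 5 = 225
  FM09: 9 × 4 × 5 = 180
After action: FM01 → 8 × 4 × 7 = 224.
Revised RPNs: FM06=400, FM04=378, FM05=360, FM02=252, FM03=240, FM08=225, FM01=224, FM09=180, FM07=160.
Highest is now FM06 (400).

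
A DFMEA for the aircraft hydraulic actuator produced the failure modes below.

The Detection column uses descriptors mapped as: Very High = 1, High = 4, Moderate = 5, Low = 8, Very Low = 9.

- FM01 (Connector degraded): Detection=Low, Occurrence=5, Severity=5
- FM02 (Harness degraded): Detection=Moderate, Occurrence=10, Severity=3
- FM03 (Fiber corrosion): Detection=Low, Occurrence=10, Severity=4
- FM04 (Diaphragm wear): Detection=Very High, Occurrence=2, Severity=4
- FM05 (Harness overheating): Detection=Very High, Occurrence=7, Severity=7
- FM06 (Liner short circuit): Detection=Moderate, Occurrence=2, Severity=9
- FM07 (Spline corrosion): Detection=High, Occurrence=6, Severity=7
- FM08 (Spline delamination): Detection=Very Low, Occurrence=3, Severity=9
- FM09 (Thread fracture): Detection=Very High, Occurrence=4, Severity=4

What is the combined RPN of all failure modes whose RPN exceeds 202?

RPN = Severity × Occurrence × Detection:
  FM01: 5 × 5 × 8 = 200
  FM02: 3 × 10 × 5 = 150
  FM03: 4 × 10 × 8 = 320
  FM04: 4 × 2 × 1 = 8
  FM05: 7 × 7 × 1 = 49
  FM06: 9 × 2 × 5 = 90
  FM07: 7 × 6 × 4 = 168
  FM08: 9 × 3 × 9 = 243
  FM09: 4 × 4 × 1 = 16
RPN > 202: FM03 (320), FM08 (243).
Sum: 320 + 243 = 563.

563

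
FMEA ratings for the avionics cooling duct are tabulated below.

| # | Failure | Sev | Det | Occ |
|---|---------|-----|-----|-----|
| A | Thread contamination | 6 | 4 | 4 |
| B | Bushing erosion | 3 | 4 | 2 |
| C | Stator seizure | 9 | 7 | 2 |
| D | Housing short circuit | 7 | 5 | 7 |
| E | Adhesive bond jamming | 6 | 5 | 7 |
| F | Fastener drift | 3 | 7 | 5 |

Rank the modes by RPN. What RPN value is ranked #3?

126

RPN = Severity × Occurrence × Detection:
  A: 6 × 4 × 4 = 96
  B: 3 × 2 × 4 = 24
  C: 9 × 2 × 7 = 126
  D: 7 × 7 × 5 = 245
  E: 6 × 7 × 5 = 210
  F: 3 × 5 × 7 = 105
Sorted descending: 245, 210, 126, 105, 96, 24.
The third-highest RPN is 126 (C).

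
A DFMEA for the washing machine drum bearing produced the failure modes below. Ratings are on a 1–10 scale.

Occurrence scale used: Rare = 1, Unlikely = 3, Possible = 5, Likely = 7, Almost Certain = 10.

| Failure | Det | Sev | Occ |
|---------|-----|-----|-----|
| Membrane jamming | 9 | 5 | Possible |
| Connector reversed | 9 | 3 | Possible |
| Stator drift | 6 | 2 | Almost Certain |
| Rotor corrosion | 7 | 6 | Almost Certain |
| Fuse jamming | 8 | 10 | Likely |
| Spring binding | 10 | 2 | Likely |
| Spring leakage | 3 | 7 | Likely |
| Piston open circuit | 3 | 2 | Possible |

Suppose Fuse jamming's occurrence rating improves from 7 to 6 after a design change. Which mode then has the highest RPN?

RPN = Severity × Occurrence × Detection:
  Membrane jamming: 5 × 5 × 9 = 225
  Connector reversed: 3 × 5 × 9 = 135
  Stator drift: 2 × 10 × 6 = 120
  Rotor corrosion: 6 × 10 × 7 = 420
  Fuse jamming: 10 × 7 × 8 = 560
  Spring binding: 2 × 7 × 10 = 140
  Spring leakage: 7 × 7 × 3 = 147
  Piston open circuit: 2 × 5 × 3 = 30
After action: Fuse jamming → 10 × 6 × 8 = 480.
Revised RPNs: Fuse jamming=480, Rotor corrosion=420, Membrane jamming=225, Spring leakage=147, Spring binding=140, Connector reversed=135, Stator drift=120, Piston open circuit=30.
Highest is now Fuse jamming (480).

Fuse jamming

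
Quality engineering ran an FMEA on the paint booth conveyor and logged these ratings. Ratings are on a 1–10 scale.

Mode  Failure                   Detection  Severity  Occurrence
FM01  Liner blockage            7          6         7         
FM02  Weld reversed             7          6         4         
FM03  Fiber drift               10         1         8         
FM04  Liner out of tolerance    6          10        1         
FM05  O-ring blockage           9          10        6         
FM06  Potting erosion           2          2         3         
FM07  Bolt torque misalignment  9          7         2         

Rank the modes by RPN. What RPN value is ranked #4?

RPN = Severity × Occurrence × Detection:
  FM01: 6 × 7 × 7 = 294
  FM02: 6 × 4 × 7 = 168
  FM03: 1 × 8 × 10 = 80
  FM04: 10 × 1 × 6 = 60
  FM05: 10 × 6 × 9 = 540
  FM06: 2 × 3 × 2 = 12
  FM07: 7 × 2 × 9 = 126
Sorted descending: 540, 294, 168, 126, 80, 60, 12.
The fourth-highest RPN is 126 (FM07).

126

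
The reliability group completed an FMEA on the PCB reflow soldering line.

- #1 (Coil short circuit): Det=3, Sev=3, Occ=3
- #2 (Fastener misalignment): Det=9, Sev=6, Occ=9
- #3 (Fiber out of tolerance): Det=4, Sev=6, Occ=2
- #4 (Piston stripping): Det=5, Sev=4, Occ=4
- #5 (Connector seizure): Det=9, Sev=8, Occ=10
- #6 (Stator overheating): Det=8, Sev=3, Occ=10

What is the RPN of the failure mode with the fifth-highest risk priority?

RPN = Severity × Occurrence × Detection:
  #1: 3 × 3 × 3 = 27
  #2: 6 × 9 × 9 = 486
  #3: 6 × 2 × 4 = 48
  #4: 4 × 4 × 5 = 80
  #5: 8 × 10 × 9 = 720
  #6: 3 × 10 × 8 = 240
Sorted descending: 720, 486, 240, 80, 48, 27.
The fifth-highest RPN is 48 (#3).

48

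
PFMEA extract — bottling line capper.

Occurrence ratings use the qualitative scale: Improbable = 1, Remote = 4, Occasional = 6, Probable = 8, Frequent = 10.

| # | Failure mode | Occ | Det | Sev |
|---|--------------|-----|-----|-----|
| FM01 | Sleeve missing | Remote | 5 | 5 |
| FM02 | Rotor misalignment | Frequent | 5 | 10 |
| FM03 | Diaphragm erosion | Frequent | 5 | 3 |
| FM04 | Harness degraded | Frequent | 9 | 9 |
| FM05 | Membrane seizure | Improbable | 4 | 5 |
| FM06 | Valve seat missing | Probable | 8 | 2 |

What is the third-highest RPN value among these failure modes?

RPN = Severity × Occurrence × Detection:
  FM01: 5 × 4 × 5 = 100
  FM02: 10 × 10 × 5 = 500
  FM03: 3 × 10 × 5 = 150
  FM04: 9 × 10 × 9 = 810
  FM05: 5 × 1 × 4 = 20
  FM06: 2 × 8 × 8 = 128
Sorted descending: 810, 500, 150, 128, 100, 20.
The third-highest RPN is 150 (FM03).

150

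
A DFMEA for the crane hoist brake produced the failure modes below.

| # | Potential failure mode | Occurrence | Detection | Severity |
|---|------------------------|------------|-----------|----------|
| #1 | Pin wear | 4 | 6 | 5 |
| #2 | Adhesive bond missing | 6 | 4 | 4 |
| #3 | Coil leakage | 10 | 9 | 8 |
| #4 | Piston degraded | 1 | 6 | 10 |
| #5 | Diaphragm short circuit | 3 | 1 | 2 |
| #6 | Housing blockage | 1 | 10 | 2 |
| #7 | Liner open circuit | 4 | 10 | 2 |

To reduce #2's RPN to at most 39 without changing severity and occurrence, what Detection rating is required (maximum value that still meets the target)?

#2: S=4, O=6, D=4 → current RPN = 96.
Fixed product = 24. Need 24 × D ≤ 39, so D ≤ 39/24 = 1.62.
Maximum integer Detection rating = 1 (gives RPN 24; D=2 would give 48 > 39).

1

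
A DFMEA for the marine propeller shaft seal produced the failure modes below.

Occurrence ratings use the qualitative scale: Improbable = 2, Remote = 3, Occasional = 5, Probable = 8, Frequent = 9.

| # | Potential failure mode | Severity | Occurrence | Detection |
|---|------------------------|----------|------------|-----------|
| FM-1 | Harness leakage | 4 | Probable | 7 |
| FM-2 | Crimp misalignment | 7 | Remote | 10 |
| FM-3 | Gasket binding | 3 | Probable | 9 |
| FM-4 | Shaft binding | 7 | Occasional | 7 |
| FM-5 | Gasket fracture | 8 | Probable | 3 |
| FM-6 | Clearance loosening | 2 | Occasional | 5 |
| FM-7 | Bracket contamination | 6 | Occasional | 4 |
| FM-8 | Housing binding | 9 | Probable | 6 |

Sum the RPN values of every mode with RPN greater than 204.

1327

RPN = Severity × Occurrence × Detection:
  FM-1: 4 × 8 × 7 = 224
  FM-2: 7 × 3 × 10 = 210
  FM-3: 3 × 8 × 9 = 216
  FM-4: 7 × 5 × 7 = 245
  FM-5: 8 × 8 × 3 = 192
  FM-6: 2 × 5 × 5 = 50
  FM-7: 6 × 5 × 4 = 120
  FM-8: 9 × 8 × 6 = 432
RPN > 204: FM-1 (224), FM-2 (210), FM-3 (216), FM-4 (245), FM-8 (432).
Sum: 224 + 210 + 216 + 245 + 432 = 1327.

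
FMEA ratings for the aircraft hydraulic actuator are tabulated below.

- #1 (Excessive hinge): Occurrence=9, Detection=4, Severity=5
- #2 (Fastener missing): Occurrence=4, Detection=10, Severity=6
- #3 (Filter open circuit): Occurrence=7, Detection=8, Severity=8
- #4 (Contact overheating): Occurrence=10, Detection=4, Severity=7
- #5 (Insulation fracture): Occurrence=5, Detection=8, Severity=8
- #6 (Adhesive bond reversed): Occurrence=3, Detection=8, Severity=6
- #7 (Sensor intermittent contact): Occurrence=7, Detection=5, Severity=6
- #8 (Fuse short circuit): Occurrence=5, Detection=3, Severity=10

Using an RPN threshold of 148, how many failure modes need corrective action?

7

RPN = Severity × Occurrence × Detection:
  #1: 5 × 9 × 4 = 180
  #2: 6 × 4 × 10 = 240
  #3: 8 × 7 × 8 = 448
  #4: 7 × 10 × 4 = 280
  #5: 8 × 5 × 8 = 320
  #6: 6 × 3 × 8 = 144
  #7: 6 × 7 × 5 = 210
  #8: 10 × 5 × 3 = 150
Modes with RPN ≥ 148: #1 (180), #2 (240), #3 (448), #4 (280), #5 (320), #7 (210), #8 (150) → 7.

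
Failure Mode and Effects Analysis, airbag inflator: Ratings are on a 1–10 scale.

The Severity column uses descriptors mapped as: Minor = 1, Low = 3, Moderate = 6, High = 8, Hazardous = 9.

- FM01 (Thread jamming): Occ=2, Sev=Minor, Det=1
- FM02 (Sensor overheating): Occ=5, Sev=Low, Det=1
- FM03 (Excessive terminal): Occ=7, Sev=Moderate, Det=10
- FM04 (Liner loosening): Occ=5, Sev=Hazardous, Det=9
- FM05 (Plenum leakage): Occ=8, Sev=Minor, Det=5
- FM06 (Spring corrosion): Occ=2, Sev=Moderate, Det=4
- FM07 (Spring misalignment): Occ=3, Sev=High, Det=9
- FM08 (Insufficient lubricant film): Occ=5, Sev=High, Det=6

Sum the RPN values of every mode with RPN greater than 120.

1281

RPN = Severity × Occurrence × Detection:
  FM01: 1 × 2 × 1 = 2
  FM02: 3 × 5 × 1 = 15
  FM03: 6 × 7 × 10 = 420
  FM04: 9 × 5 × 9 = 405
  FM05: 1 × 8 × 5 = 40
  FM06: 6 × 2 × 4 = 48
  FM07: 8 × 3 × 9 = 216
  FM08: 8 × 5 × 6 = 240
RPN > 120: FM03 (420), FM04 (405), FM07 (216), FM08 (240).
Sum: 420 + 405 + 216 + 240 = 1281.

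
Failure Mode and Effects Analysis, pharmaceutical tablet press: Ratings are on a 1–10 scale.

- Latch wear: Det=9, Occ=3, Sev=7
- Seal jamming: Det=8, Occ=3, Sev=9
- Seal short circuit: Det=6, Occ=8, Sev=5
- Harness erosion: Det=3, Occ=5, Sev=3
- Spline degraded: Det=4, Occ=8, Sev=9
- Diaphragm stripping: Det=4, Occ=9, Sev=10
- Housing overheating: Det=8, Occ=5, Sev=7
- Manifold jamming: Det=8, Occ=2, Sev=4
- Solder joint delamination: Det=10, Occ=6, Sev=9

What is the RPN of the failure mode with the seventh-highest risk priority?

189

RPN = Severity × Occurrence × Detection:
  Latch wear: 7 × 3 × 9 = 189
  Seal jamming: 9 × 3 × 8 = 216
  Seal short circuit: 5 × 8 × 6 = 240
  Harness erosion: 3 × 5 × 3 = 45
  Spline degraded: 9 × 8 × 4 = 288
  Diaphragm stripping: 10 × 9 × 4 = 360
  Housing overheating: 7 × 5 × 8 = 280
  Manifold jamming: 4 × 2 × 8 = 64
  Solder joint delamination: 9 × 6 × 10 = 540
Sorted descending: 540, 360, 288, 280, 240, 216, 189, 64, 45.
The seventh-highest RPN is 189 (Latch wear).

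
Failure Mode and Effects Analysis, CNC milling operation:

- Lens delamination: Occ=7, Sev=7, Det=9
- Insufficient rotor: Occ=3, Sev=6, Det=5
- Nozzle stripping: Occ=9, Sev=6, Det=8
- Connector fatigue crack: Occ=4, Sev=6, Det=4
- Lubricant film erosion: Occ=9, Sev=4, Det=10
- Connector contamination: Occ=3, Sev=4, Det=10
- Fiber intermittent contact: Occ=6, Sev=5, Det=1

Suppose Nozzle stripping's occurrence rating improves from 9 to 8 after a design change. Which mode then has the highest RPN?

RPN = Severity × Occurrence × Detection:
  Lens delamination: 7 × 7 × 9 = 441
  Insufficient rotor: 6 × 3 × 5 = 90
  Nozzle stripping: 6 × 9 × 8 = 432
  Connector fatigue crack: 6 × 4 × 4 = 96
  Lubricant film erosion: 4 × 9 × 10 = 360
  Connector contamination: 4 × 3 × 10 = 120
  Fiber intermittent contact: 5 × 6 × 1 = 30
After action: Nozzle stripping → 6 × 8 × 8 = 384.
Revised RPNs: Lens delamination=441, Nozzle stripping=384, Lubricant film erosion=360, Connector contamination=120, Connector fatigue crack=96, Insufficient rotor=90, Fiber intermittent contact=30.
Highest is now Lens delamination (441).

Lens delamination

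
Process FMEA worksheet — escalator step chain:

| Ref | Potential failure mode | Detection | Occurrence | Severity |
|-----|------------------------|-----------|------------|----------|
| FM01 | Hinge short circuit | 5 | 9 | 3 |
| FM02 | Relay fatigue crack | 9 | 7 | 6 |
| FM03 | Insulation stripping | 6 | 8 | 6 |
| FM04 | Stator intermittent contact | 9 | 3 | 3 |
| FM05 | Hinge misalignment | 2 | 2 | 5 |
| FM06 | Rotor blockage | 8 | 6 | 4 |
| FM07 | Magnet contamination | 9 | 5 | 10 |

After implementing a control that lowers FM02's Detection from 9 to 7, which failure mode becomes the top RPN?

FM07

RPN = Severity × Occurrence × Detection:
  FM01: 3 × 9 × 5 = 135
  FM02: 6 × 7 × 9 = 378
  FM03: 6 × 8 × 6 = 288
  FM04: 3 × 3 × 9 = 81
  FM05: 5 × 2 × 2 = 20
  FM06: 4 × 6 × 8 = 192
  FM07: 10 × 5 × 9 = 450
After action: FM02 → 6 × 7 × 7 = 294.
Revised RPNs: FM07=450, FM02=294, FM03=288, FM06=192, FM01=135, FM04=81, FM05=20.
Highest is now FM07 (450).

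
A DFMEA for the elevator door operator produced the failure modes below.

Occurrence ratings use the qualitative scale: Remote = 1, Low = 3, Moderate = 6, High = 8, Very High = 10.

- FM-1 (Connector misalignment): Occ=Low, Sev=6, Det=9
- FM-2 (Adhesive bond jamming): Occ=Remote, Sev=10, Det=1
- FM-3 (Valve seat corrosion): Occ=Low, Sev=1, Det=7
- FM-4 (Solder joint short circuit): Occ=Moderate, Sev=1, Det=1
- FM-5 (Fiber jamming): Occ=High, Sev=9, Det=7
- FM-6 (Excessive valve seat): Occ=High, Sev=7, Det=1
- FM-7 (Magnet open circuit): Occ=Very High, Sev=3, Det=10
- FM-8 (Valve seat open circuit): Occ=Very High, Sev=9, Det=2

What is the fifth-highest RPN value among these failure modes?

56

RPN = Severity × Occurrence × Detection:
  FM-1: 6 × 3 × 9 = 162
  FM-2: 10 × 1 × 1 = 10
  FM-3: 1 × 3 × 7 = 21
  FM-4: 1 × 6 × 1 = 6
  FM-5: 9 × 8 × 7 = 504
  FM-6: 7 × 8 × 1 = 56
  FM-7: 3 × 10 × 10 = 300
  FM-8: 9 × 10 × 2 = 180
Sorted descending: 504, 300, 180, 162, 56, 21, 10, 6.
The fifth-highest RPN is 56 (FM-6).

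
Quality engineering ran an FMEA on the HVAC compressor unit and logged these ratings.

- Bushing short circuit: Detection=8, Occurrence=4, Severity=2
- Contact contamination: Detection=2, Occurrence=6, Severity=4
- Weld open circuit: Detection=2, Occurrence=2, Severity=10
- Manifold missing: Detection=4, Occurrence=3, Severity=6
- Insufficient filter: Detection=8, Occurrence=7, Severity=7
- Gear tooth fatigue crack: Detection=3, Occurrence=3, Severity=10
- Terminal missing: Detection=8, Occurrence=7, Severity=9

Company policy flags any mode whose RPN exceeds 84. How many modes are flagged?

3

RPN = Severity × Occurrence × Detection:
  Bushing short circuit: 2 × 4 × 8 = 64
  Contact contamination: 4 × 6 × 2 = 48
  Weld open circuit: 10 × 2 × 2 = 40
  Manifold missing: 6 × 3 × 4 = 72
  Insufficient filter: 7 × 7 × 8 = 392
  Gear tooth fatigue crack: 10 × 3 × 3 = 90
  Terminal missing: 9 × 7 × 8 = 504
Modes with RPN > 84: Insufficient filter (392), Gear tooth fatigue crack (90), Terminal missing (504) → 3.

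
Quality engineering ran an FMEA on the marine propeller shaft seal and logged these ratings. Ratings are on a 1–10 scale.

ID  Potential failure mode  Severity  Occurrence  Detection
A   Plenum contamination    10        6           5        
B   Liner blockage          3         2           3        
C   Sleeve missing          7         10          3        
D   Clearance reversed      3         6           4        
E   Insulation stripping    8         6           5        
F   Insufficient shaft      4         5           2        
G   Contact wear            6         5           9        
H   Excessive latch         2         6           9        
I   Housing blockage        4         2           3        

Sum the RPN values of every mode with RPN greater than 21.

1264

RPN = Severity × Occurrence × Detection:
  A: 10 × 6 × 5 = 300
  B: 3 × 2 × 3 = 18
  C: 7 × 10 × 3 = 210
  D: 3 × 6 × 4 = 72
  E: 8 × 6 × 5 = 240
  F: 4 × 5 × 2 = 40
  G: 6 × 5 × 9 = 270
  H: 2 × 6 × 9 = 108
  I: 4 × 2 × 3 = 24
RPN > 21: A (300), C (210), D (72), E (240), F (40), G (270), H (108), I (24).
Sum: 300 + 210 + 72 + 240 + 40 + 270 + 108 + 24 = 1264.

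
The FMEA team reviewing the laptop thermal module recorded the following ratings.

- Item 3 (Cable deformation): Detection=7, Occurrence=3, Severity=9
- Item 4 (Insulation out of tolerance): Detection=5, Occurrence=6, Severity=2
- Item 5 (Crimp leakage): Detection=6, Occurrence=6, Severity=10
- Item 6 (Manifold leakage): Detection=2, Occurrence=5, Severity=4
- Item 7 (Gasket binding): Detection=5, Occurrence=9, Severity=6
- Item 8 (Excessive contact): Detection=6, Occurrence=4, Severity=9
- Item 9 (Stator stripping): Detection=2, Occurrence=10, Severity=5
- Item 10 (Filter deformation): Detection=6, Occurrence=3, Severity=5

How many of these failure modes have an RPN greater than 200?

3

RPN = Severity × Occurrence × Detection:
  Item 3: 9 × 3 × 7 = 189
  Item 4: 2 × 6 × 5 = 60
  Item 5: 10 × 6 × 6 = 360
  Item 6: 4 × 5 × 2 = 40
  Item 7: 6 × 9 × 5 = 270
  Item 8: 9 × 4 × 6 = 216
  Item 9: 5 × 10 × 2 = 100
  Item 10: 5 × 3 × 6 = 90
Modes with RPN > 200: Item 5 (360), Item 7 (270), Item 8 (216) → 3.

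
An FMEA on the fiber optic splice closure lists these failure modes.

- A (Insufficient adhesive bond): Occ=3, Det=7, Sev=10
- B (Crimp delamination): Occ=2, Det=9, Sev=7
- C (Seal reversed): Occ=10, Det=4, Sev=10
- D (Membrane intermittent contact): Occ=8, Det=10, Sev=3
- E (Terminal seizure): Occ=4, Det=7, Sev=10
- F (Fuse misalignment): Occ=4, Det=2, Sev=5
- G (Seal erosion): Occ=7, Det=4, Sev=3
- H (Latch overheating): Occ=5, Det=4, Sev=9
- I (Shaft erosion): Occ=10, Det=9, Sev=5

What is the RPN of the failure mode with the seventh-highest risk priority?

126

RPN = Severity × Occurrence × Detection:
  A: 10 × 3 × 7 = 210
  B: 7 × 2 × 9 = 126
  C: 10 × 10 × 4 = 400
  D: 3 × 8 × 10 = 240
  E: 10 × 4 × 7 = 280
  F: 5 × 4 × 2 = 40
  G: 3 × 7 × 4 = 84
  H: 9 × 5 × 4 = 180
  I: 5 × 10 × 9 = 450
Sorted descending: 450, 400, 280, 240, 210, 180, 126, 84, 40.
The seventh-highest RPN is 126 (B).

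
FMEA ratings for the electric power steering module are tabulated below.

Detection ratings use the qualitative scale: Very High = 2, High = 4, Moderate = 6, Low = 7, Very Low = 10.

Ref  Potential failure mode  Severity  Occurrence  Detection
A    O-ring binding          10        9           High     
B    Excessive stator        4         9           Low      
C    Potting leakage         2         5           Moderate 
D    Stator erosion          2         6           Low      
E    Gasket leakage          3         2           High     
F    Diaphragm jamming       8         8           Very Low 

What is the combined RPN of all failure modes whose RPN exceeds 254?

RPN = Severity × Occurrence × Detection:
  A: 10 × 9 × 4 = 360
  B: 4 × 9 × 7 = 252
  C: 2 × 5 × 6 = 60
  D: 2 × 6 × 7 = 84
  E: 3 × 2 × 4 = 24
  F: 8 × 8 × 10 = 640
RPN > 254: A (360), F (640).
Sum: 360 + 640 = 1000.

1000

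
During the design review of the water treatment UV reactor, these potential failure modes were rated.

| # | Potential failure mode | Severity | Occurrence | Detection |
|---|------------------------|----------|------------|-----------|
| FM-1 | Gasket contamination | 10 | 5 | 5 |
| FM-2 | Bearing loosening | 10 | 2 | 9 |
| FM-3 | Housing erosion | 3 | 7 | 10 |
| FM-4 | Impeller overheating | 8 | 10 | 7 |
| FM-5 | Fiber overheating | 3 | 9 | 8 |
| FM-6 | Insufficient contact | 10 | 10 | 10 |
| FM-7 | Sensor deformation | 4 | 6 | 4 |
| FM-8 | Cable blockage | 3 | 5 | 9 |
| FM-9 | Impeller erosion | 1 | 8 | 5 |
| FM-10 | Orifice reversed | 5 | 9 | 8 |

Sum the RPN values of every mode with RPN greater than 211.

RPN = Severity × Occurrence × Detection:
  FM-1: 10 × 5 × 5 = 250
  FM-2: 10 × 2 × 9 = 180
  FM-3: 3 × 7 × 10 = 210
  FM-4: 8 × 10 × 7 = 560
  FM-5: 3 × 9 × 8 = 216
  FM-6: 10 × 10 × 10 = 1000
  FM-7: 4 × 6 × 4 = 96
  FM-8: 3 × 5 × 9 = 135
  FM-9: 1 × 8 × 5 = 40
  FM-10: 5 × 9 × 8 = 360
RPN > 211: FM-1 (250), FM-4 (560), FM-5 (216), FM-6 (1000), FM-10 (360).
Sum: 250 + 560 + 216 + 1000 + 360 = 2386.

2386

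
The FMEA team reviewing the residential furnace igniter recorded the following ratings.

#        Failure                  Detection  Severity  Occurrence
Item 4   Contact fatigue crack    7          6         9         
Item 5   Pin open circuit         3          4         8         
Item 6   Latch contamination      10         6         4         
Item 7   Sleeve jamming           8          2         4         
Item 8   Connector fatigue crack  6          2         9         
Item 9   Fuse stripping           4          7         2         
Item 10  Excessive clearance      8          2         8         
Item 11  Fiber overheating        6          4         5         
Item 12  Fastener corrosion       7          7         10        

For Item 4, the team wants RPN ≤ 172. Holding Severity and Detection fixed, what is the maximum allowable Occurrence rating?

4

Item 4: S=6, O=9, D=7 → current RPN = 378.
Fixed product = 42. Need 42 × O ≤ 172, so O ≤ 172/42 = 4.10.
Maximum integer Occurrence rating = 4 (gives RPN 168; O=5 would give 210 > 172).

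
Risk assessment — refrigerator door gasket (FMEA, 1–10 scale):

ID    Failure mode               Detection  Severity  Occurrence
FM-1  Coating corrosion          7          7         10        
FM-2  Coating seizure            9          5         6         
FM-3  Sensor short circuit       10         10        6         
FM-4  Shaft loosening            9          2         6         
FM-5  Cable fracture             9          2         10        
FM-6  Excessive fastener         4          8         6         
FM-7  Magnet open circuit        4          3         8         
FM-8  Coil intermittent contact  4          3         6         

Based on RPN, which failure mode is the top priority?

RPN = Severity × Occurrence × Detection:
  FM-1: 7 × 10 × 7 = 490
  FM-2: 5 × 6 × 9 = 270
  FM-3: 10 × 6 × 10 = 600
  FM-4: 2 × 6 × 9 = 108
  FM-5: 2 × 10 × 9 = 180
  FM-6: 8 × 6 × 4 = 192
  FM-7: 3 × 8 × 4 = 96
  FM-8: 3 × 6 × 4 = 72
Highest RPN is 600 → FM-3.

FM-3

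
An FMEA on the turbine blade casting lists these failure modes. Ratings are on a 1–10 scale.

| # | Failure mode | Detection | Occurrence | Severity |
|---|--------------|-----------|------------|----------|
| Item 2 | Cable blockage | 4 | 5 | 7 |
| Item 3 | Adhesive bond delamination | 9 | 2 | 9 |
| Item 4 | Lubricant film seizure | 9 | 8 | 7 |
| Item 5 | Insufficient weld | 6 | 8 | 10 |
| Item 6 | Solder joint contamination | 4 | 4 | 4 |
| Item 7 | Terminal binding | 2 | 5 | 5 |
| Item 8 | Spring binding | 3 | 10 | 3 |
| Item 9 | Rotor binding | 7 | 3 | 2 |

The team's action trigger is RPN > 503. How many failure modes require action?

RPN = Severity × Occurrence × Detection:
  Item 2: 7 × 5 × 4 = 140
  Item 3: 9 × 2 × 9 = 162
  Item 4: 7 × 8 × 9 = 504
  Item 5: 10 × 8 × 6 = 480
  Item 6: 4 × 4 × 4 = 64
  Item 7: 5 × 5 × 2 = 50
  Item 8: 3 × 10 × 3 = 90
  Item 9: 2 × 3 × 7 = 42
Modes with RPN > 503: Item 4 (504) → 1.

1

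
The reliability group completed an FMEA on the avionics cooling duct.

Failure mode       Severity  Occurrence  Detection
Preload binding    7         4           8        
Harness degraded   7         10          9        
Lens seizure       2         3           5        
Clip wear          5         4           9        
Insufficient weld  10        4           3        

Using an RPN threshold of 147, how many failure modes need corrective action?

RPN = Severity × Occurrence × Detection:
  Preload binding: 7 × 4 × 8 = 224
  Harness degraded: 7 × 10 × 9 = 630
  Lens seizure: 2 × 3 × 5 = 30
  Clip wear: 5 × 4 × 9 = 180
  Insufficient weld: 10 × 4 × 3 = 120
Modes with RPN ≥ 147: Preload binding (224), Harness degraded (630), Clip wear (180) → 3.

3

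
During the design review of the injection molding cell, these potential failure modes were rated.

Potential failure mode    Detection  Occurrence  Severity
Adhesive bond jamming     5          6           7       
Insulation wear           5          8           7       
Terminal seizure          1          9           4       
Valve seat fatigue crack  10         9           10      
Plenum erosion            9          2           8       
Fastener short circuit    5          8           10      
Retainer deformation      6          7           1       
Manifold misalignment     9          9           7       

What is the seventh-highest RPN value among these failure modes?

RPN = Severity × Occurrence × Detection:
  Adhesive bond jamming: 7 × 6 × 5 = 210
  Insulation wear: 7 × 8 × 5 = 280
  Terminal seizure: 4 × 9 × 1 = 36
  Valve seat fatigue crack: 10 × 9 × 10 = 900
  Plenum erosion: 8 × 2 × 9 = 144
  Fastener short circuit: 10 × 8 × 5 = 400
  Retainer deformation: 1 × 7 × 6 = 42
  Manifold misalignment: 7 × 9 × 9 = 567
Sorted descending: 900, 567, 400, 280, 210, 144, 42, 36.
The seventh-highest RPN is 42 (Retainer deformation).

42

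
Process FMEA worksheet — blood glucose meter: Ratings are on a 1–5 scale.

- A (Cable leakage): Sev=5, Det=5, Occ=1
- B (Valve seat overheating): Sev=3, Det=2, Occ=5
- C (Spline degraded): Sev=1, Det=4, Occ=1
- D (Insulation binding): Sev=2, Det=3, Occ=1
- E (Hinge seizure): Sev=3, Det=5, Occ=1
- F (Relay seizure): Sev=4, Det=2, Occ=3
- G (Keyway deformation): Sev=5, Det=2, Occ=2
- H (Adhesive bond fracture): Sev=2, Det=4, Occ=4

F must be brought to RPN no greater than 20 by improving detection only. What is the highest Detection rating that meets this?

1

F: S=4, O=3, D=2 → current RPN = 24.
Fixed product = 12. Need 12 × D ≤ 20, so D ≤ 20/12 = 1.67.
Maximum integer Detection rating = 1 (gives RPN 12; D=2 would give 24 > 20).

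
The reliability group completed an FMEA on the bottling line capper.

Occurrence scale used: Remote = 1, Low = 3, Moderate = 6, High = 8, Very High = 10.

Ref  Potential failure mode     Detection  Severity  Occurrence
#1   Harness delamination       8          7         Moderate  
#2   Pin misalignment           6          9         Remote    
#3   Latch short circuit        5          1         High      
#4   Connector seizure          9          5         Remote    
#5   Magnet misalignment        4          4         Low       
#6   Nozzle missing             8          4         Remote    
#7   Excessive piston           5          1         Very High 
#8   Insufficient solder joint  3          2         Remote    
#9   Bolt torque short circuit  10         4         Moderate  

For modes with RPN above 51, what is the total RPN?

RPN = Severity × Occurrence × Detection:
  #1: 7 × 6 × 8 = 336
  #2: 9 × 1 × 6 = 54
  #3: 1 × 8 × 5 = 40
  #4: 5 × 1 × 9 = 45
  #5: 4 × 3 × 4 = 48
  #6: 4 × 1 × 8 = 32
  #7: 1 × 10 × 5 = 50
  #8: 2 × 1 × 3 = 6
  #9: 4 × 6 × 10 = 240
RPN > 51: #1 (336), #2 (54), #9 (240).
Sum: 336 + 54 + 240 = 630.

630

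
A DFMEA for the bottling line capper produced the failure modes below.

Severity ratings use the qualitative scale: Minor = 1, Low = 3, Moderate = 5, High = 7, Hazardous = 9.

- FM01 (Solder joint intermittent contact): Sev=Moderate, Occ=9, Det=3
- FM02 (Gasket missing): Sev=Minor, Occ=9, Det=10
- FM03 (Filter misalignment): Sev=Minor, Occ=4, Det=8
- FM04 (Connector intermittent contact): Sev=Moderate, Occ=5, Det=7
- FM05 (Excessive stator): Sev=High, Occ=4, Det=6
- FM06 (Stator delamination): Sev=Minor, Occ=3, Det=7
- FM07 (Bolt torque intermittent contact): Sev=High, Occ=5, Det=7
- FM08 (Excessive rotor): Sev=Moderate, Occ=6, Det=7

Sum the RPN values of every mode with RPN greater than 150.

RPN = Severity × Occurrence × Detection:
  FM01: 5 × 9 × 3 = 135
  FM02: 1 × 9 × 10 = 90
  FM03: 1 × 4 × 8 = 32
  FM04: 5 × 5 × 7 = 175
  FM05: 7 × 4 × 6 = 168
  FM06: 1 × 3 × 7 = 21
  FM07: 7 × 5 × 7 = 245
  FM08: 5 × 6 × 7 = 210
RPN > 150: FM04 (175), FM05 (168), FM07 (245), FM08 (210).
Sum: 175 + 168 + 245 + 210 = 798.

798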